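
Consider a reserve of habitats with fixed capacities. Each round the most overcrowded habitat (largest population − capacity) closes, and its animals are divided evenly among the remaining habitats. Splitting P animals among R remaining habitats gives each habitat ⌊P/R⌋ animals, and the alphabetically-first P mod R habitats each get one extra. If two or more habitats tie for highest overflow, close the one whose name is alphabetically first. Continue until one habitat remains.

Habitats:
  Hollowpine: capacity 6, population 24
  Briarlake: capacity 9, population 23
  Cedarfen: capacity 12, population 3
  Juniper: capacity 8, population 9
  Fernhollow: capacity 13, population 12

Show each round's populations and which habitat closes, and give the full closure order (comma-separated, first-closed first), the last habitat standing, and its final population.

Closure order: Hollowpine, Briarlake, Juniper, Fernhollow
Last habitat: Cedarfen with 71 animals

Round 1: Briarlake=23 Cedarfen=3 Fernhollow=12 Hollowpine=24 Juniper=9 → close Hollowpine (overflow 18)
  24÷4 = 6 each, +1 to first 0
Round 2: Briarlake=29 Cedarfen=9 Fernhollow=18 Juniper=15 → close Briarlake (overflow 20)
  29÷3 = 9 each, +1 to first 2
Round 3: Cedarfen=19 Fernhollow=28 Juniper=24 → close Juniper (overflow 16)
  24÷2 = 12 each, +1 to first 0
Round 4: Cedarfen=31 Fernhollow=40 → close Fernhollow (overflow 27)
  40÷1 = 40 each, +1 to first 0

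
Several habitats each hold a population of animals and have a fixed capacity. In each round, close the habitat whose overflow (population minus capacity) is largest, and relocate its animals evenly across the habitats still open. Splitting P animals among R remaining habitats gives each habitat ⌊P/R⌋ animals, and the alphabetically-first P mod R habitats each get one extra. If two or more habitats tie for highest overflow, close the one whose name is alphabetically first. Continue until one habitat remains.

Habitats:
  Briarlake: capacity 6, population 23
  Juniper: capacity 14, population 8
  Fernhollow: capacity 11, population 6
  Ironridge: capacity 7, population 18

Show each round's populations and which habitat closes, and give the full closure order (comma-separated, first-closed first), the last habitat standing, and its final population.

Round 1: Briarlake=23 Fernhollow=6 Ironridge=18 Juniper=8 → close Briarlake (overflow 17)
  23÷3 = 7 each, +1 to first 2
Round 2: Fernhollow=14 Ironridge=26 Juniper=15 → close Ironridge (overflow 19)
  26÷2 = 13 each, +1 to first 0
Round 3: Fernhollow=27 Juniper=28 → close Fernhollow (overflow 16)
  27÷1 = 27 each, +1 to first 0

Closure order: Briarlake, Ironridge, Fernhollow
Last habitat: Juniper with 55 animals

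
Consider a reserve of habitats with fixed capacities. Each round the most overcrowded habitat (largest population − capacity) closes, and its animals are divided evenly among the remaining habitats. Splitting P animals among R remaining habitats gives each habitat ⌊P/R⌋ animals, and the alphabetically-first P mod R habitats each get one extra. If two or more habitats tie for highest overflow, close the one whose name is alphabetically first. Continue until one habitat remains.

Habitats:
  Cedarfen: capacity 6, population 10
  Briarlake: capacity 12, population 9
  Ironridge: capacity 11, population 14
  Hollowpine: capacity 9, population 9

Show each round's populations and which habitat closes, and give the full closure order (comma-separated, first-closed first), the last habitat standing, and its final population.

Closure order: Cedarfen, Ironridge, Hollowpine
Last habitat: Briarlake with 42 animals

Round 1: Briarlake=9 Cedarfen=10 Hollowpine=9 Ironridge=14 → close Cedarfen (overflow 4)
  10÷3 = 3 each, +1 to first 1
Round 2: Briarlake=13 Hollowpine=12 Ironridge=17 → close Ironridge (overflow 6)
  17÷2 = 8 each, +1 to first 1
Round 3: Briarlake=22 Hollowpine=20 → close Hollowpine (overflow 11)
  20÷1 = 20 each, +1 to first 0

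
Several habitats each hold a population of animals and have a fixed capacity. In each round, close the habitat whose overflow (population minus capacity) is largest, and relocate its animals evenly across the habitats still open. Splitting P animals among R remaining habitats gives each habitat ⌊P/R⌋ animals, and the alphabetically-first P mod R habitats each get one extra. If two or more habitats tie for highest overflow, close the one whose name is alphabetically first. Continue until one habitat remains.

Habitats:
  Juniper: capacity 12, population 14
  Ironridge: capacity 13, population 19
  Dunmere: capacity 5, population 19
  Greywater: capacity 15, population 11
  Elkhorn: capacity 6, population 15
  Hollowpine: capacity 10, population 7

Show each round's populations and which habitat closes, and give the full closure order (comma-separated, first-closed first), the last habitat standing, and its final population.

Closure order: Dunmere, Elkhorn, Ironridge, Juniper, Greywater
Last habitat: Hollowpine with 85 animals

Round 1: Dunmere=19 Elkhorn=15 Greywater=11 Hollowpine=7 Ironridge=19 Juniper=14 → close Dunmere (overflow 14)
  19÷5 = 3 each, +1 to first 4
Round 2: Elkhorn=19 Greywater=15 Hollowpine=11 Ironridge=23 Juniper=17 → close Elkhorn (overflow 13)
  19÷4 = 4 each, +1 to first 3
Round 3: Greywater=20 Hollowpine=16 Ironridge=28 Juniper=21 → close Ironridge (overflow 15)
  28÷3 = 9 each, +1 to first 1
Round 4: Greywater=30 Hollowpine=25 Juniper=30 → close Juniper (overflow 18)
  30÷2 = 15 each, +1 to first 0
Round 5: Greywater=45 Hollowpine=40 → close Greywater (overflow 30)
  45÷1 = 45 each, +1 to first 0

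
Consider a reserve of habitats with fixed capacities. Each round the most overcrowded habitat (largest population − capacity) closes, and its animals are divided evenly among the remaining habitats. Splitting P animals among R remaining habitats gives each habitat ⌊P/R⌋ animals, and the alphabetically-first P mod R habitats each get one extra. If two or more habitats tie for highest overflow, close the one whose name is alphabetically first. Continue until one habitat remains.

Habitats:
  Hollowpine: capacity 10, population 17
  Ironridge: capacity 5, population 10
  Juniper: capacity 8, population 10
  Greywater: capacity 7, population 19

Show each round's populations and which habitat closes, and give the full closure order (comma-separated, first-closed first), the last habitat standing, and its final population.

Closure order: Greywater, Hollowpine, Ironridge
Last habitat: Juniper with 56 animals

Round 1: Greywater=19 Hollowpine=17 Ironridge=10 Juniper=10 → close Greywater (overflow 12)
  19÷3 = 6 each, +1 to first 1
Round 2: Hollowpine=24 Ironridge=16 Juniper=16 → close Hollowpine (overflow 14)
  24÷2 = 12 each, +1 to first 0
Round 3: Ironridge=28 Juniper=28 → close Ironridge (overflow 23)
  28÷1 = 28 each, +1 to first 0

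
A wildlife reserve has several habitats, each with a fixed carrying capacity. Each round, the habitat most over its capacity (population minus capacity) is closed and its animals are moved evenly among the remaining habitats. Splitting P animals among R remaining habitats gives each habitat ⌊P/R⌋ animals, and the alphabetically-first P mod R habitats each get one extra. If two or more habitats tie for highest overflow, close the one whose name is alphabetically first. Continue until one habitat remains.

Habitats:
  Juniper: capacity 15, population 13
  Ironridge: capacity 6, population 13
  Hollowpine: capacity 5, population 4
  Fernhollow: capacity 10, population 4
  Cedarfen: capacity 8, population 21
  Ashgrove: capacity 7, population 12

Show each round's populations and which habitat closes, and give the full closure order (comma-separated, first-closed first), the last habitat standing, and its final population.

Closure order: Cedarfen, Ironridge, Ashgrove, Hollowpine, Juniper
Last habitat: Fernhollow with 67 animals

Round 1: Ashgrove=12 Cedarfen=21 Fernhollow=4 Hollowpine=4 Ironridge=13 Juniper=13 → close Cedarfen (overflow 13)
  21÷5 = 4 each, +1 to first 1
Round 2: Ashgrove=17 Fernhollow=8 Hollowpine=8 Ironridge=17 Juniper=17 → close Ironridge (overflow 11)
  17÷4 = 4 each, +1 to first 1
Round 3: Ashgrove=22 Fernhollow=12 Hollowpine=12 Juniper=21 → close Ashgrove (overflow 15)
  22÷3 = 7 each, +1 to first 1
Round 4: Fernhollow=20 Hollowpine=19 Juniper=28 → close Hollowpine (overflow 14)
  19÷2 = 9 each, +1 to first 1
Round 5: Fernhollow=30 Juniper=37 → close Juniper (overflow 22)
  37÷1 = 37 each, +1 to first 0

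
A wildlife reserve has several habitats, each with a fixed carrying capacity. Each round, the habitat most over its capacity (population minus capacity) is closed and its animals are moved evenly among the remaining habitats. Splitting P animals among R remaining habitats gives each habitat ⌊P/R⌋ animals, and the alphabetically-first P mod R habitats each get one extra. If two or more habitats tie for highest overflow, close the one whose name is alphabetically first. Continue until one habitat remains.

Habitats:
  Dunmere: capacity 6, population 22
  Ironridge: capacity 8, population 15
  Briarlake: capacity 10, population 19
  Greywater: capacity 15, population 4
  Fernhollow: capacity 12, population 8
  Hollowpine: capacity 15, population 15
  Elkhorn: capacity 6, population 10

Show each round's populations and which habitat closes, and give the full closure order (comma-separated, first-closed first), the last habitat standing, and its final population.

Round 1: Briarlake=19 Dunmere=22 Elkhorn=10 Fernhollow=8 Greywater=4 Hollowpine=15 Ironridge=15 → close Dunmere (overflow 16)
  22÷6 = 3 each, +1 to first 4
Round 2: Briarlake=23 Elkhorn=14 Fernhollow=12 Greywater=8 Hollowpine=18 Ironridge=18 → close Briarlake (overflow 13)
  23÷5 = 4 each, +1 to first 3
Round 3: Elkhorn=19 Fernhollow=17 Greywater=13 Hollowpine=22 Ironridge=22 → close Ironridge (overflow 14)
  22÷4 = 5 each, +1 to first 2
Round 4: Elkhorn=25 Fernhollow=23 Greywater=18 Hollowpine=27 → close Elkhorn (overflow 19)
  25÷3 = 8 each, +1 to first 1
Round 5: Fernhollow=32 Greywater=26 Hollowpine=35 → close Fernhollow (overflow 20)
  32÷2 = 16 each, +1 to first 0
Round 6: Greywater=42 Hollowpine=51 → close Hollowpine (overflow 36)
  51÷1 = 51 each, +1 to first 0

Closure order: Dunmere, Briarlake, Ironridge, Elkhorn, Fernhollow, Hollowpine
Last habitat: Greywater with 93 animals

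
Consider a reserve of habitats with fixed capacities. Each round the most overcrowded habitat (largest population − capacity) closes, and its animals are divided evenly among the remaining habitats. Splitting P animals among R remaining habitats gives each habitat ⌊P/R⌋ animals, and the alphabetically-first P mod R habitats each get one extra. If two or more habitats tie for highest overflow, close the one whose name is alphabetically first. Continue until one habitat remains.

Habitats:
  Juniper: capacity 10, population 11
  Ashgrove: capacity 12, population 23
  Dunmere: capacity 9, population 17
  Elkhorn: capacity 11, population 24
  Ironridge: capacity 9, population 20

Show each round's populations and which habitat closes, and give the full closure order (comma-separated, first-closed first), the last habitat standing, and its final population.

Round 1: Ashgrove=23 Dunmere=17 Elkhorn=24 Ironridge=20 Juniper=11 → close Elkhorn (overflow 13)
  24÷4 = 6 each, +1 to first 0
Round 2: Ashgrove=29 Dunmere=23 Ironridge=26 Juniper=17 → close Ashgrove (overflow 17)
  29÷3 = 9 each, +1 to first 2
Round 3: Dunmere=33 Ironridge=36 Juniper=26 → close Ironridge (overflow 27)
  36÷2 = 18 each, +1 to first 0
Round 4: Dunmere=51 Juniper=44 → close Dunmere (overflow 42)
  51÷1 = 51 each, +1 to first 0

Closure order: Elkhorn, Ashgrove, Ironridge, Dunmere
Last habitat: Juniper with 95 animals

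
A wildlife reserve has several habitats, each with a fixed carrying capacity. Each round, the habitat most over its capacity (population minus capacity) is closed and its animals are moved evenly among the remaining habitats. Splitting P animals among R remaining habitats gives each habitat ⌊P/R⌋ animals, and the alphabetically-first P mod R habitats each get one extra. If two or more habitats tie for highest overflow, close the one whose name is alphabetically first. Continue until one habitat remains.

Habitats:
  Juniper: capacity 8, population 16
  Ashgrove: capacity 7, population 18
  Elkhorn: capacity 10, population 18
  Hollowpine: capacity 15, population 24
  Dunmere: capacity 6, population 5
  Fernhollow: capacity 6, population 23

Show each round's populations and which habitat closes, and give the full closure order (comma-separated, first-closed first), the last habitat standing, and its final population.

Closure order: Fernhollow, Ashgrove, Elkhorn, Hollowpine, Juniper
Last habitat: Dunmere with 104 animals

Round 1: Ashgrove=18 Dunmere=5 Elkhorn=18 Fernhollow=23 Hollowpine=24 Juniper=16 → close Fernhollow (overflow 17)
  23÷5 = 4 each, +1 to first 3
Round 2: Ashgrove=23 Dunmere=10 Elkhorn=23 Hollowpine=28 Juniper=20 → close Ashgrove (overflow 16)
  23÷4 = 5 each, +1 to first 3
Round 3: Dunmere=16 Elkhorn=29 Hollowpine=34 Juniper=25 → close Elkhorn (overflow 19)
  29÷3 = 9 each, +1 to first 2
Round 4: Dunmere=26 Hollowpine=44 Juniper=34 → close Hollowpine (overflow 29)
  44÷2 = 22 each, +1 to first 0
Round 5: Dunmere=48 Juniper=56 → close Juniper (overflow 48)
  56÷1 = 56 each, +1 to first 0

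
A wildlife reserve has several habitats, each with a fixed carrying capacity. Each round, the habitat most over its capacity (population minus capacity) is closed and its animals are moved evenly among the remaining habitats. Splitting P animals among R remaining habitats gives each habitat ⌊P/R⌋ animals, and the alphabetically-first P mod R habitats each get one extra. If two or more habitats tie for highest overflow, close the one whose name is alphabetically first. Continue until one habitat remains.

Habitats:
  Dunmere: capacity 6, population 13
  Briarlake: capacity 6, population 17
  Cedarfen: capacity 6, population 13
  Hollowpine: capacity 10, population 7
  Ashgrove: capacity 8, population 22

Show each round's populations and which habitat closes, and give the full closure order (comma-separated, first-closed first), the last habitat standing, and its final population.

Closure order: Ashgrove, Briarlake, Cedarfen, Dunmere
Last habitat: Hollowpine with 72 animals

Round 1: Ashgrove=22 Briarlake=17 Cedarfen=13 Dunmere=13 Hollowpine=7 → close Ashgrove (overflow 14)
  22÷4 = 5 each, +1 to first 2
Round 2: Briarlake=23 Cedarfen=19 Dunmere=18 Hollowpine=12 → close Briarlake (overflow 17)
  23÷3 = 7 each, +1 to first 2
Round 3: Cedarfen=27 Dunmere=26 Hollowpine=19 → close Cedarfen (overflow 21)
  27÷2 = 13 each, +1 to first 1
Round 4: Dunmere=40 Hollowpine=32 → close Dunmere (overflow 34)
  40÷1 = 40 each, +1 to first 0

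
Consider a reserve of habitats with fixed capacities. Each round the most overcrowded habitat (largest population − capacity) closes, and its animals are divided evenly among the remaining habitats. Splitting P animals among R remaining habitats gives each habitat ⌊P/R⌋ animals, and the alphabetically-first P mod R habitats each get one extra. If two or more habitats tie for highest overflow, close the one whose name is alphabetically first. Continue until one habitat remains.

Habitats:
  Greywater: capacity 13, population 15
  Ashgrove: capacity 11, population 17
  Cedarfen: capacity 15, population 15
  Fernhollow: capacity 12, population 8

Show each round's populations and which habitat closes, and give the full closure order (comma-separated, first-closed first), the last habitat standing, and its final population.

Round 1: Ashgrove=17 Cedarfen=15 Fernhollow=8 Greywater=15 → close Ashgrove (overflow 6)
  17÷3 = 5 each, +1 to first 2
Round 2: Cedarfen=21 Fernhollow=14 Greywater=20 → close Greywater (overflow 7)
  20÷2 = 10 each, +1 to first 0
Round 3: Cedarfen=31 Fernhollow=24 → close Cedarfen (overflow 16)
  31÷1 = 31 each, +1 to first 0

Closure order: Ashgrove, Greywater, Cedarfen
Last habitat: Fernhollow with 55 animals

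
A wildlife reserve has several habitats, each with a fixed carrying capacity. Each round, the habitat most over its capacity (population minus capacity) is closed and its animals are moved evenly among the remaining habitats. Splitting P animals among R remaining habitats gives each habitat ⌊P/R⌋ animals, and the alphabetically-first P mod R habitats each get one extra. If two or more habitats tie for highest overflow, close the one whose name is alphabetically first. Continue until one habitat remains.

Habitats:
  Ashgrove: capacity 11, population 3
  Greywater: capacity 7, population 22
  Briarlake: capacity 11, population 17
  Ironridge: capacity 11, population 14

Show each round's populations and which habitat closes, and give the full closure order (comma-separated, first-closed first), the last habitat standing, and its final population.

Closure order: Greywater, Briarlake, Ironridge
Last habitat: Ashgrove with 56 animals

Round 1: Ashgrove=3 Briarlake=17 Greywater=22 Ironridge=14 → close Greywater (overflow 15)
  22÷3 = 7 each, +1 to first 1
Round 2: Ashgrove=11 Briarlake=24 Ironridge=21 → close Briarlake (overflow 13)
  24÷2 = 12 each, +1 to first 0
Round 3: Ashgrove=23 Ironridge=33 → close Ironridge (overflow 22)
  33÷1 = 33 each, +1 to first 0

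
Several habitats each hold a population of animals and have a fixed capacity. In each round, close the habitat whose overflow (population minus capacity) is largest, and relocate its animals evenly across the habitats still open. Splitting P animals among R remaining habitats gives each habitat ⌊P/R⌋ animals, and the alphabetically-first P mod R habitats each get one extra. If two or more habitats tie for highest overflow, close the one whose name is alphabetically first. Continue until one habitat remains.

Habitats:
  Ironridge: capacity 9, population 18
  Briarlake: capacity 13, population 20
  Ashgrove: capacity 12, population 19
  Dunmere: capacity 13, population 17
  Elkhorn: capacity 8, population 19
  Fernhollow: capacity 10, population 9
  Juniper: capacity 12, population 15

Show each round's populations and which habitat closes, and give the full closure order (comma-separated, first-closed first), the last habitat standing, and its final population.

Round 1: Ashgrove=19 Briarlake=20 Dunmere=17 Elkhorn=19 Fernhollow=9 Ironridge=18 Juniper=15 → close Elkhorn (overflow 11)
  19÷6 = 3 each, +1 to first 1
Round 2: Ashgrove=23 Briarlake=23 Dunmere=20 Fernhollow=12 Ironridge=21 Juniper=18 → close Ironridge (overflow 12)
  21÷5 = 4 each, +1 to first 1
Round 3: Ashgrove=28 Briarlake=27 Dunmere=24 Fernhollow=16 Juniper=22 → close Ashgrove (overflow 16)
  28÷4 = 7 each, +1 to first 0
Round 4: Briarlake=34 Dunmere=31 Fernhollow=23 Juniper=29 → close Briarlake (overflow 21)
  34÷3 = 11 each, +1 to first 1
Round 5: Dunmere=43 Fernhollow=34 Juniper=40 → close Dunmere (overflow 30)
  43÷2 = 21 each, +1 to first 1
Round 6: Fernhollow=56 Juniper=61 → close Juniper (overflow 49)
  61÷1 = 61 each, +1 to first 0

Closure order: Elkhorn, Ironridge, Ashgrove, Briarlake, Dunmere, Juniper
Last habitat: Fernhollow with 117 animals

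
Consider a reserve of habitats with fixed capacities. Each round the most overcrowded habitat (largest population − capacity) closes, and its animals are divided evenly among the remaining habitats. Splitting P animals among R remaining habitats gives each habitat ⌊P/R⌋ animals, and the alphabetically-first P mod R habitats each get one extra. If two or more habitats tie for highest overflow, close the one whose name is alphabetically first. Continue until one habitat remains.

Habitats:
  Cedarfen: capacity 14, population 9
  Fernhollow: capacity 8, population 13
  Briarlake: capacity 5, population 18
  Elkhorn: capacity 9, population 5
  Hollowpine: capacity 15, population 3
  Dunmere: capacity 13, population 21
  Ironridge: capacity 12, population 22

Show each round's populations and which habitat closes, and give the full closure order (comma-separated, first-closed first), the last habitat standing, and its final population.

Closure order: Briarlake, Ironridge, Dunmere, Fernhollow, Cedarfen, Elkhorn
Last habitat: Hollowpine with 91 animals

Round 1: Briarlake=18 Cedarfen=9 Dunmere=21 Elkhorn=5 Fernhollow=13 Hollowpine=3 Ironridge=22 → close Briarlake (overflow 13)
  18÷6 = 3 each, +1 to first 0
Round 2: Cedarfen=12 Dunmere=24 Elkhorn=8 Fernhollow=16 Hollowpine=6 Ironridge=25 → close Ironridge (overflow 13)
  25÷5 = 5 each, +1 to first 0
Round 3: Cedarfen=17 Dunmere=29 Elkhorn=13 Fernhollow=21 Hollowpine=11 → close Dunmere (overflow 16)
  29÷4 = 7 each, +1 to first 1
Round 4: Cedarfen=25 Elkhorn=20 Fernhollow=28 Hollowpine=18 → close Fernhollow (overflow 20)
  28÷3 = 9 each, +1 to first 1
Round 5: Cedarfen=35 Elkhorn=29 Hollowpine=27 → close Cedarfen (overflow 21)
  35÷2 = 17 each, +1 to first 1
Round 6: Elkhorn=47 Hollowpine=44 → close Elkhorn (overflow 38)
  47÷1 = 47 each, +1 to first 0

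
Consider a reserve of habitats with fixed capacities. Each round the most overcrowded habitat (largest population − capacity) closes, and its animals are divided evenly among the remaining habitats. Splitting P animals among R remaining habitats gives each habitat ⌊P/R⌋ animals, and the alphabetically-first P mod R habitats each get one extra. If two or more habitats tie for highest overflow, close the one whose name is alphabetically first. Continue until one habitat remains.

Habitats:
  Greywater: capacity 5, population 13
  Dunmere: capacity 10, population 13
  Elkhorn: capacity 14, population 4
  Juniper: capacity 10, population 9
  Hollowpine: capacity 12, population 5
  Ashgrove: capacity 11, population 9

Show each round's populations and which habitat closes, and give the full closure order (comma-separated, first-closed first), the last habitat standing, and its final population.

Closure order: Greywater, Dunmere, Ashgrove, Juniper, Hollowpine
Last habitat: Elkhorn with 53 animals

Round 1: Ashgrove=9 Dunmere=13 Elkhorn=4 Greywater=13 Hollowpine=5 Juniper=9 → close Greywater (overflow 8)
  13÷5 = 2 each, +1 to first 3
Round 2: Ashgrove=12 Dunmere=16 Elkhorn=7 Hollowpine=7 Juniper=11 → close Dunmere (overflow 6)
  16÷4 = 4 each, +1 to first 0
Round 3: Ashgrove=16 Elkhorn=11 Hollowpine=11 Juniper=15 → close Ashgrove (overflow 5)
  16÷3 = 5 each, +1 to first 1
Round 4: Elkhorn=17 Hollowpine=16 Juniper=20 → close Juniper (overflow 10)
  20÷2 = 10 each, +1 to first 0
Round 5: Elkhorn=27 Hollowpine=26 → close Hollowpine (overflow 14)
  26÷1 = 26 each, +1 to first 0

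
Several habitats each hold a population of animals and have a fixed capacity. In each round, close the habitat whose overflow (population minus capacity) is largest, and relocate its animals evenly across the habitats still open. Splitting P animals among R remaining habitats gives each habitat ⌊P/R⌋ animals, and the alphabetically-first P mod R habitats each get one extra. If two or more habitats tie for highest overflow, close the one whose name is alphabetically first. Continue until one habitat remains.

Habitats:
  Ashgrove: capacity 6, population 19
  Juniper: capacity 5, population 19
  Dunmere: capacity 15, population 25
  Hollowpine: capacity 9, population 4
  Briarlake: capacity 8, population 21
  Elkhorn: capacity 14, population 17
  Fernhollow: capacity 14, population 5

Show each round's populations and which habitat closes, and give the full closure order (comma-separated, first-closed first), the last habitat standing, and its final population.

Round 1: Ashgrove=19 Briarlake=21 Dunmere=25 Elkhorn=17 Fernhollow=5 Hollowpine=4 Juniper=19 → close Juniper (overflow 14)
  19÷6 = 3 each, +1 to first 1
Round 2: Ashgrove=23 Briarlake=24 Dunmere=28 Elkhorn=20 Fernhollow=8 Hollowpine=7 → close Ashgrove (overflow 17)
  23÷5 = 4 each, +1 to first 3
Round 3: Briarlake=29 Dunmere=33 Elkhorn=25 Fernhollow=12 Hollowpine=11 → close Briarlake (overflow 21)
  29÷4 = 7 each, +1 to first 1
Round 4: Dunmere=41 Elkhorn=32 Fernhollow=19 Hollowpine=18 → close Dunmere (overflow 26)
  41÷3 = 13 each, +1 to first 2
Round 5: Elkhorn=46 Fernhollow=33 Hollowpine=31 → close Elkhorn (overflow 32)
  46÷2 = 23 each, +1 to first 0
Round 6: Fernhollow=56 Hollowpine=54 → close Hollowpine (overflow 45)
  54÷1 = 54 each, +1 to first 0

Closure order: Juniper, Ashgrove, Briarlake, Dunmere, Elkhorn, Hollowpine
Last habitat: Fernhollow with 110 animals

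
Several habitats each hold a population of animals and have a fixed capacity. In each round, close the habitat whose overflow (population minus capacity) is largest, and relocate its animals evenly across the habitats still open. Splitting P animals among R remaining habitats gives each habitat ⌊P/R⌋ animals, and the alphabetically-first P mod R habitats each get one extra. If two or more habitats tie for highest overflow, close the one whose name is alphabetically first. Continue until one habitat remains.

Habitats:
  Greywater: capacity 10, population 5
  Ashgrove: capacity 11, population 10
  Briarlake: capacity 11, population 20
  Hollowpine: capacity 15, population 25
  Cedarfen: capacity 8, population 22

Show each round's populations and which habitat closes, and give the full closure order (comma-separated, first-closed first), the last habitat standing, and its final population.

Round 1: Ashgrove=10 Briarlake=20 Cedarfen=22 Greywater=5 Hollowpine=25 → close Cedarfen (overflow 14)
  22÷4 = 5 each, +1 to first 2
Round 2: Ashgrove=16 Briarlake=26 Greywater=10 Hollowpine=30 → close Briarlake (overflow 15)
  26÷3 = 8 each, +1 to first 2
Round 3: Ashgrove=25 Greywater=19 Hollowpine=38 → close Hollowpine (overflow 23)
  38÷2 = 19 each, +1 to first 0
Round 4: Ashgrove=44 Greywater=38 → close Ashgrove (overflow 33)
  44÷1 = 44 each, +1 to first 0

Closure order: Cedarfen, Briarlake, Hollowpine, Ashgrove
Last habitat: Greywater with 82 animals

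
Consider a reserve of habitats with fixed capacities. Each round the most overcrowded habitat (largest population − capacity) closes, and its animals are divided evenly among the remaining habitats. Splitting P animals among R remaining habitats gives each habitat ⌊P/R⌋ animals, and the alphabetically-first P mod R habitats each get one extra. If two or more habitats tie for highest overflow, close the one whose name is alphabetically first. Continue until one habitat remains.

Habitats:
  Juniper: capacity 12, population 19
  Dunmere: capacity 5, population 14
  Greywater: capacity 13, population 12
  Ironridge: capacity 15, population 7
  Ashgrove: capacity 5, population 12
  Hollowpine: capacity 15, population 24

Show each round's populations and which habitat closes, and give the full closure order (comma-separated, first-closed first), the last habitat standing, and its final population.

Closure order: Dunmere, Hollowpine, Ashgrove, Juniper, Greywater
Last habitat: Ironridge with 88 animals

Round 1: Ashgrove=12 Dunmere=14 Greywater=12 Hollowpine=24 Ironridge=7 Juniper=19 → close Dunmere (overflow 9)
  14÷5 = 2 each, +1 to first 4
Round 2: Ashgrove=15 Greywater=15 Hollowpine=27 Ironridge=10 Juniper=21 → close Hollowpine (overflow 12)
  27÷4 = 6 each, +1 to first 3
Round 3: Ashgrove=22 Greywater=22 Ironridge=17 Juniper=27 → close Ashgrove (overflow 17)
  22÷3 = 7 each, +1 to first 1
Round 4: Greywater=30 Ironridge=24 Juniper=34 → close Juniper (overflow 22)
  34÷2 = 17 each, +1 to first 0
Round 5: Greywater=47 Ironridge=41 → close Greywater (overflow 34)
  47÷1 = 47 each, +1 to first 0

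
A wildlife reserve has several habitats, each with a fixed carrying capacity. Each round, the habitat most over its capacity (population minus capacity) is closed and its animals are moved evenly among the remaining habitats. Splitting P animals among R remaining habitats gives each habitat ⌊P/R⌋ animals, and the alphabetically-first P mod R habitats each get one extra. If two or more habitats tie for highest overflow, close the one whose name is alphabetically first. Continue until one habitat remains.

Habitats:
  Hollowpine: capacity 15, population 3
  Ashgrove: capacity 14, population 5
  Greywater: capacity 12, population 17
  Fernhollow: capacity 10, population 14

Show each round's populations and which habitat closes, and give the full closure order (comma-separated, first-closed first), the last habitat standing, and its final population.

Round 1: Ashgrove=5 Fernhollow=14 Greywater=17 Hollowpine=3 → close Greywater (overflow 5)
  17÷3 = 5 each, +1 to first 2
Round 2: Ashgrove=11 Fernhollow=20 Hollowpine=8 → close Fernhollow (overflow 10)
  20÷2 = 10 each, +1 to first 0
Round 3: Ashgrove=21 Hollowpine=18 → close Ashgrove (overflow 7)
  21÷1 = 21 each, +1 to first 0

Closure order: Greywater, Fernhollow, Ashgrove
Last habitat: Hollowpine with 39 animals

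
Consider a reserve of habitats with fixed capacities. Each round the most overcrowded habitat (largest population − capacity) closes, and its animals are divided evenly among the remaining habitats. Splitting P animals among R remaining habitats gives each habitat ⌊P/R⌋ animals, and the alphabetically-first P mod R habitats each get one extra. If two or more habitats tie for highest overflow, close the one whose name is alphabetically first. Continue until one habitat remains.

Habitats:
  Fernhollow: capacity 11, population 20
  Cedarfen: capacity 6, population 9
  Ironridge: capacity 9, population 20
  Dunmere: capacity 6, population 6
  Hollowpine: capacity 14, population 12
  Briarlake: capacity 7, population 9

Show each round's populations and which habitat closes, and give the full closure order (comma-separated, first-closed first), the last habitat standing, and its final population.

Round 1: Briarlake=9 Cedarfen=9 Dunmere=6 Fernhollow=20 Hollowpine=12 Ironridge=20 → close Ironridge (overflow 11)
  20÷5 = 4 each, +1 to first 0
Round 2: Briarlake=13 Cedarfen=13 Dunmere=10 Fernhollow=24 Hollowpine=16 → close Fernhollow (overflow 13)
  24÷4 = 6 each, +1 to first 0
Round 3: Briarlake=19 Cedarfen=19 Dunmere=16 Hollowpine=22 → close Cedarfen (overflow 13)
  19÷3 = 6 each, +1 to first 1
Round 4: Briarlake=26 Dunmere=22 Hollowpine=28 → close Briarlake (overflow 19)
  26÷2 = 13 each, +1 to first 0
Round 5: Dunmere=35 Hollowpine=41 → close Dunmere (overflow 29)
  35÷1 = 35 each, +1 to first 0

Closure order: Ironridge, Fernhollow, Cedarfen, Briarlake, Dunmere
Last habitat: Hollowpine with 76 animals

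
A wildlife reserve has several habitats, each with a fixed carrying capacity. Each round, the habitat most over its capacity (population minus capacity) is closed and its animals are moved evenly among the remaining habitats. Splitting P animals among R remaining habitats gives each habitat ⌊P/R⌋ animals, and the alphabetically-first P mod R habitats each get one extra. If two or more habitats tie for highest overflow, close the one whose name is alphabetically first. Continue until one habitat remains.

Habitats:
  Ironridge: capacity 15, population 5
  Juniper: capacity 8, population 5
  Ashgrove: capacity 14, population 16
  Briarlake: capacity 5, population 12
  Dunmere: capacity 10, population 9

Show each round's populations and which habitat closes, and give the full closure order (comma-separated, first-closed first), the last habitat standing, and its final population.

Closure order: Briarlake, Ashgrove, Dunmere, Juniper
Last habitat: Ironridge with 47 animals

Round 1: Ashgrove=16 Briarlake=12 Dunmere=9 Ironridge=5 Juniper=5 → close Briarlake (overflow 7)
  12÷4 = 3 each, +1 to first 0
Round 2: Ashgrove=19 Dunmere=12 Ironridge=8 Juniper=8 → close Ashgrove (overflow 5)
  19÷3 = 6 each, +1 to first 1
Round 3: Dunmere=19 Ironridge=14 Juniper=14 → close Dunmere (overflow 9)
  19÷2 = 9 each, +1 to first 1
Round 4: Ironridge=24 Juniper=23 → close Juniper (overflow 15)
  23÷1 = 23 each, +1 to first 0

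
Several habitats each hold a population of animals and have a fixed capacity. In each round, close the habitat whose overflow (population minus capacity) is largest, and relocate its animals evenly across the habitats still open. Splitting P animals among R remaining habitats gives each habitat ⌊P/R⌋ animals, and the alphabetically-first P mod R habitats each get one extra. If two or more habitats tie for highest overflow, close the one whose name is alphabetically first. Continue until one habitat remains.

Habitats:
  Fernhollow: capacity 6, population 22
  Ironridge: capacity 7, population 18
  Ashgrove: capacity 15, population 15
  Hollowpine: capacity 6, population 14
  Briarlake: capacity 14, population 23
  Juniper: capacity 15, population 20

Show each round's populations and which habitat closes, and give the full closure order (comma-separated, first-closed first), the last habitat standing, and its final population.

Round 1: Ashgrove=15 Briarlake=23 Fernhollow=22 Hollowpine=14 Ironridge=18 Juniper=20 → close Fernhollow (overflow 16)
  22÷5 = 4 each, +1 to first 2
Round 2: Ashgrove=20 Briarlake=28 Hollowpine=18 Ironridge=22 Juniper=24 → close Ironridge (overflow 15)
  22÷4 = 5 each, +1 to first 2
Round 3: Ashgrove=26 Briarlake=34 Hollowpine=23 Juniper=29 → close Briarlake (overflow 20)
  34÷3 = 11 each, +1 to first 1
Round 4: Ashgrove=38 Hollowpine=34 Juniper=40 → close Hollowpine (overflow 28)
  34÷2 = 17 each, +1 to first 0
Round 5: Ashgrove=55 Juniper=57 → close Juniper (overflow 42)
  57÷1 = 57 each, +1 to first 0

Closure order: Fernhollow, Ironridge, Briarlake, Hollowpine, Juniper
Last habitat: Ashgrove with 112 animals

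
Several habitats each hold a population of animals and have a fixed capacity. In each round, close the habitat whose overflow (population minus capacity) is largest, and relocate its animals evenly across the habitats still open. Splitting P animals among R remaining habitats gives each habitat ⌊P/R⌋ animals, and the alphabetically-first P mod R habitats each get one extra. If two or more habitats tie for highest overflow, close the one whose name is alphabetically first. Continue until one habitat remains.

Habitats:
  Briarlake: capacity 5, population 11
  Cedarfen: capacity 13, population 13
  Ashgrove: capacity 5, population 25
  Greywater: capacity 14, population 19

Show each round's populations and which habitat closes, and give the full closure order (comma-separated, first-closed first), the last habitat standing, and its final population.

Closure order: Ashgrove, Briarlake, Greywater
Last habitat: Cedarfen with 68 animals

Round 1: Ashgrove=25 Briarlake=11 Cedarfen=13 Greywater=19 → close Ashgrove (overflow 20)
  25÷3 = 8 each, +1 to first 1
Round 2: Briarlake=20 Cedarfen=21 Greywater=27 → close Briarlake (overflow 15)
  20÷2 = 10 each, +1 to first 0
Round 3: Cedarfen=31 Greywater=37 → close Greywater (overflow 23)
  37÷1 = 37 each, +1 to first 0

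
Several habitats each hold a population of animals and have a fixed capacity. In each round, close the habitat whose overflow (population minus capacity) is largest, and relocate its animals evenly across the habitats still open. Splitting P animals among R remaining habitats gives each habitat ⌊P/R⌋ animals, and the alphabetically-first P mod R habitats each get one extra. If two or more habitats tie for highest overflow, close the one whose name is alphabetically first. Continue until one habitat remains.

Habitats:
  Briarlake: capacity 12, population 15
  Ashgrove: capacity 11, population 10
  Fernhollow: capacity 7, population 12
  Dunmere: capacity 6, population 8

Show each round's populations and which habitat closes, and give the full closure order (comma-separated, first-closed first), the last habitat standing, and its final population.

Closure order: Fernhollow, Briarlake, Dunmere
Last habitat: Ashgrove with 45 animals

Round 1: Ashgrove=10 Briarlake=15 Dunmere=8 Fernhollow=12 → close Fernhollow (overflow 5)
  12÷3 = 4 each, +1 to first 0
Round 2: Ashgrove=14 Briarlake=19 Dunmere=12 → close Briarlake (overflow 7)
  19÷2 = 9 each, +1 to first 1
Round 3: Ashgrove=24 Dunmere=21 → close Dunmere (overflow 15)
  21÷1 = 21 each, +1 to first 0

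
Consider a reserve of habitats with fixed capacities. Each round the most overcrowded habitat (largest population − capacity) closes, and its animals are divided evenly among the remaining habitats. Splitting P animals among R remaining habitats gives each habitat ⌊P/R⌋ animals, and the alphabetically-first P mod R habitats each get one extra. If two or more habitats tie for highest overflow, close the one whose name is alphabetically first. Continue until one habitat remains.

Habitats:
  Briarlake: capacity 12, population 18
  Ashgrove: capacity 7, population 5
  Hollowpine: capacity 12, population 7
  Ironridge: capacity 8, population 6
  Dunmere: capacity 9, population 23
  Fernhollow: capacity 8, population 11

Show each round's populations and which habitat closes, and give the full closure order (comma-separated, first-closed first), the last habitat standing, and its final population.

Closure order: Dunmere, Briarlake, Fernhollow, Ashgrove, Ironridge
Last habitat: Hollowpine with 70 animals

Round 1: Ashgrove=5 Briarlake=18 Dunmere=23 Fernhollow=11 Hollowpine=7 Ironridge=6 → close Dunmere (overflow 14)
  23÷5 = 4 each, +1 to first 3
Round 2: Ashgrove=10 Briarlake=23 Fernhollow=16 Hollowpine=11 Ironridge=10 → close Briarlake (overflow 11)
  23÷4 = 5 each, +1 to first 3
Round 3: Ashgrove=16 Fernhollow=22 Hollowpine=17 Ironridge=15 → close Fernhollow (overflow 14)
  22÷3 = 7 each, +1 to first 1
Round 4: Ashgrove=24 Hollowpine=24 Ironridge=22 → close Ashgrove (overflow 17)
  24÷2 = 12 each, +1 to first 0
Round 5: Hollowpine=36 Ironridge=34 → close Ironridge (overflow 26)
  34÷1 = 34 each, +1 to first 0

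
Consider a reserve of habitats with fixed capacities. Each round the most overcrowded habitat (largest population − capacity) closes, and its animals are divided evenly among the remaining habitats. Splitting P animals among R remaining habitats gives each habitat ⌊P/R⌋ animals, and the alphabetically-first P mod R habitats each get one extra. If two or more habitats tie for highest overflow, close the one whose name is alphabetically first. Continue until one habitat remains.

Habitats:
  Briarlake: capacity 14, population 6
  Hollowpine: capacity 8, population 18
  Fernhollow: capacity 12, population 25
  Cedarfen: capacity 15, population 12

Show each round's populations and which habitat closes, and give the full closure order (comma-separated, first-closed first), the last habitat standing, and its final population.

Closure order: Fernhollow, Hollowpine, Cedarfen
Last habitat: Briarlake with 61 animals

Round 1: Briarlake=6 Cedarfen=12 Fernhollow=25 Hollowpine=18 → close Fernhollow (overflow 13)
  25÷3 = 8 each, +1 to first 1
Round 2: Briarlake=15 Cedarfen=20 Hollowpine=26 → close Hollowpine (overflow 18)
  26÷2 = 13 each, +1 to first 0
Round 3: Briarlake=28 Cedarfen=33 → close Cedarfen (overflow 18)
  33÷1 = 33 each, +1 to first 0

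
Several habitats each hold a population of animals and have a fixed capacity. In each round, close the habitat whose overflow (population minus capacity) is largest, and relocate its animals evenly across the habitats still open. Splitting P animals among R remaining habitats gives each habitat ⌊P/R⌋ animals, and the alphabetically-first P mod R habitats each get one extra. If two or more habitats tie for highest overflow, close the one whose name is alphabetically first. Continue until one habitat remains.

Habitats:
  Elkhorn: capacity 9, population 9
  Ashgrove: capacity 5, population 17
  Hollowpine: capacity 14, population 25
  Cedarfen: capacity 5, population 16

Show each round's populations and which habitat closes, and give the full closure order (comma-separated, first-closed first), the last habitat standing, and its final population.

Closure order: Ashgrove, Cedarfen, Hollowpine
Last habitat: Elkhorn with 67 animals

Round 1: Ashgrove=17 Cedarfen=16 Elkhorn=9 Hollowpine=25 → close Ashgrove (overflow 12)
  17÷3 = 5 each, +1 to first 2
Round 2: Cedarfen=22 Elkhorn=15 Hollowpine=30 → close Cedarfen (overflow 17)
  22÷2 = 11 each, +1 to first 0
Round 3: Elkhorn=26 Hollowpine=41 → close Hollowpine (overflow 27)
  41÷1 = 41 each, +1 to first 0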